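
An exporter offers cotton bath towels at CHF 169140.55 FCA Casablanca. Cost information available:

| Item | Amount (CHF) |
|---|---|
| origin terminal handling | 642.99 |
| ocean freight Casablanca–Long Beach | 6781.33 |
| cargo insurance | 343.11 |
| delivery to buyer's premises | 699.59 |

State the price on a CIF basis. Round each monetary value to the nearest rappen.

Not relevant to the conversion: delivery — on the buyer under both terms; not part of either seller's price.
From FCA to CIF, the seller additionally bears: origin terminal, freight, insurance.
CIF price = 169140.55 + 642.99 + 6781.33 + 343.11 = 176907.98

CIF price: CHF 176907.98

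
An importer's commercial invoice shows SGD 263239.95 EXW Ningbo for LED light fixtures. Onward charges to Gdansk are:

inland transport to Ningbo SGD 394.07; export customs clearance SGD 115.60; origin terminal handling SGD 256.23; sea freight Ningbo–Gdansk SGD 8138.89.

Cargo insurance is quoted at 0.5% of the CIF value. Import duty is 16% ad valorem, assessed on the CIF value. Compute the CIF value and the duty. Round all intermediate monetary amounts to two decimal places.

Let C be the CIF value. C = EXW price + pre-shipment costs + freight + 0.5% × C
C − 0.5% × C = 263239.95 + 394.07 + 115.60 + 256.23 + 8138.89
0.995 × C = 272144.74
C = 272144.74 / 0.995 = 273512.30
Insurance premium = 0.5% × 273512.30 = 1367.56
Import duty = 273512.30 × 16% = 43761.97

CIF value: SGD 273512.30; import duty: SGD 43761.97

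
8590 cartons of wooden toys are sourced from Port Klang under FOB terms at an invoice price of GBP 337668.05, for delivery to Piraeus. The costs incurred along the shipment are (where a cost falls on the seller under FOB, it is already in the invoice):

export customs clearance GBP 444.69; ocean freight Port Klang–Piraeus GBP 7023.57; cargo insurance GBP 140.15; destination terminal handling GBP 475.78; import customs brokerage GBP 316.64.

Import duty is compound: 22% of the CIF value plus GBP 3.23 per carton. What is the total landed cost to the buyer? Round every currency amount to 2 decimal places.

FOB: the seller bears costs until goods are on board at the origin port; the buyer bears freight, insurance and all costs thereafter.
Already in the invoice (seller's account under FOB): export clearance — exclude.
CIF value = FOB price + freight + insurance = 337668.05 + 7023.57 + 140.15 = 344831.77
Ad valorem component: 344831.77 × 22% = 75862.99
Specific component: 8590 × 3.23 = 27745.70
Import duty = 75862.99 + 27745.70 = 103608.69
Buyer bears: freight 7023.57 + insurance 140.15 + destination terminal 475.78 + brokerage 316.64 + duty 103608.69 = 111564.83
Landed cost = invoice 337668.05 + 111564.83 = 449232.88

Total landed cost: GBP 449232.88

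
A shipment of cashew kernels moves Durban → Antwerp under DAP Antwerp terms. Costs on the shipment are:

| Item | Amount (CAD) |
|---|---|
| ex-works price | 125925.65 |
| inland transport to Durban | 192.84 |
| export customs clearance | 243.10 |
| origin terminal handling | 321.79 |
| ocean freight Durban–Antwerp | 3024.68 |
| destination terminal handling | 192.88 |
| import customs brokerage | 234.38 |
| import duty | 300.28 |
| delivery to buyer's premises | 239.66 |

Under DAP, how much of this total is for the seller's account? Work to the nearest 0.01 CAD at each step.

Seller's account: CAD 130140.60

DAP: the seller bears all costs to the named destination except import duty and clearance.
Seller's account: goods 125925.65 + inland to port 192.84 + export clearance 243.10 + origin terminal 321.79 + freight 3024.68 + destination terminal 192.88 + delivery 239.66 = 130140.60
Buyer's account: brokerage 234.38 + duty 300.28 = 534.66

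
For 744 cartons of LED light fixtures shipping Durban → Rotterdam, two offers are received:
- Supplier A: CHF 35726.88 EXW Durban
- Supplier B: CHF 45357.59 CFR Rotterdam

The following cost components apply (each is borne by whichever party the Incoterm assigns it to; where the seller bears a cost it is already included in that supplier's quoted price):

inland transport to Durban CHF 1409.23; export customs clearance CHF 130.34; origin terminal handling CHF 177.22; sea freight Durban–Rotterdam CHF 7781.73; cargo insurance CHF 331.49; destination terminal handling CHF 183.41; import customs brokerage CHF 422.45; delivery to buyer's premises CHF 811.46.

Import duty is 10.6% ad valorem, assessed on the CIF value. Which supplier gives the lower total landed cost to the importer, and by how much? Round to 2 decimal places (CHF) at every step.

Supplier A (EXW):
CIF value = EXW price + inland to port + export clearance + origin terminal + freight + insurance = 35726.88 + 1409.23 + 130.34 + 177.22 + 7781.73 + 331.49 = 45556.89
Import duty = 45556.89 × 10.6% = 4829.03
Buyer bears (A): 1409.23 + 130.34 + 177.22 + 7781.73 + 331.49 + 183.41 + 422.45 + 811.46 = 11247.33
Landed cost (A) = invoice 35726.88 + 11247.33 + duty 4829.03 = 51803.24
Supplier B (CFR):
CIF value = CFR price + insurance = 45357.59 + 331.49 = 45689.08
Import duty = 45689.08 × 10.6% = 4843.04
Buyer bears (B): 331.49 + 183.41 + 422.45 + 811.46 = 1748.81
Landed cost (B) = invoice 45357.59 + 1748.81 + duty 4843.04 = 51949.44
Difference = |51803.24 − 51949.44| = 146.20

Supplier A is cheaper by CHF 146.20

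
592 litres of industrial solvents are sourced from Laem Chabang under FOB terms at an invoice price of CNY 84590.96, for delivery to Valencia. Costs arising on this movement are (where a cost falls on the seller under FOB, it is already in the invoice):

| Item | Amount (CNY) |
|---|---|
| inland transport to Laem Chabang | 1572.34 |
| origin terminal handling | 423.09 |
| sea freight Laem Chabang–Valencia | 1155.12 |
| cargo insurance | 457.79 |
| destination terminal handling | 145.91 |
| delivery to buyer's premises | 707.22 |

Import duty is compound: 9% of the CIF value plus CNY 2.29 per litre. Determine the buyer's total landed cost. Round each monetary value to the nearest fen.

Total landed cost: CNY 96171.03

FOB: the seller bears costs until goods are on board at the origin port; the buyer bears freight, insurance and all costs thereafter.
Already in the invoice (seller's account under FOB): inland to port, origin terminal — exclude.
CIF value = FOB price + freight + insurance = 84590.96 + 1155.12 + 457.79 = 86203.87
Ad valorem component: 86203.87 × 9% = 7758.35
Specific component: 592 × 2.29 = 1355.68
Import duty = 7758.35 + 1355.68 = 9114.03
Buyer bears: freight 1155.12 + insurance 457.79 + destination terminal 145.91 + delivery 707.22 + duty 9114.03 = 11580.07
Landed cost = invoice 84590.96 + 11580.07 = 96171.03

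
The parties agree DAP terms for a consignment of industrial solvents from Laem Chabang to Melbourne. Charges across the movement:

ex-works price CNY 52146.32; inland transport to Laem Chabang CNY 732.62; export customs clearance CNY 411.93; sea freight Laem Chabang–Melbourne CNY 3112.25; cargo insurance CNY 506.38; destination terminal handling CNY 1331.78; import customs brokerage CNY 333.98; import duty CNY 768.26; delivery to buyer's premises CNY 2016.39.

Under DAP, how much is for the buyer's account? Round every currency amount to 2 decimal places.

Buyer's account: CNY 1102.24

DAP: the seller bears all costs to the named destination except import duty and clearance.
Seller's account: goods 52146.32 + inland to port 732.62 + export clearance 411.93 + freight 3112.25 + insurance 506.38 + destination terminal 1331.78 + delivery 2016.39 = 60257.67
Buyer's account: brokerage 333.98 + duty 768.26 = 1102.24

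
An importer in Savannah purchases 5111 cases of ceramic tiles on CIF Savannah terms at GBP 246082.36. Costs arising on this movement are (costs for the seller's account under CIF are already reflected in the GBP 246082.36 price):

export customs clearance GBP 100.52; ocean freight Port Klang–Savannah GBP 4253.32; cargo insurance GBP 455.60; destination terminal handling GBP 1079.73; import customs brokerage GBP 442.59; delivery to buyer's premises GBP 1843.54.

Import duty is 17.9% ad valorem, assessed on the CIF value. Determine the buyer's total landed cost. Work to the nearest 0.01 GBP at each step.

CIF: the seller pays costs through ocean freight and marine insurance to the destination port.
Already in the invoice (seller's account under CIF): export clearance, freight, insurance — exclude.
The CIF price already equals the CIF value: 246082.36
Import duty = 246082.36 × 17.9% = 44048.74
Buyer bears: destination terminal 1079.73 + brokerage 442.59 + delivery 1843.54 + duty 44048.74 = 47414.60
Landed cost = invoice 246082.36 + 47414.60 = 293496.96

Total landed cost: GBP 293496.96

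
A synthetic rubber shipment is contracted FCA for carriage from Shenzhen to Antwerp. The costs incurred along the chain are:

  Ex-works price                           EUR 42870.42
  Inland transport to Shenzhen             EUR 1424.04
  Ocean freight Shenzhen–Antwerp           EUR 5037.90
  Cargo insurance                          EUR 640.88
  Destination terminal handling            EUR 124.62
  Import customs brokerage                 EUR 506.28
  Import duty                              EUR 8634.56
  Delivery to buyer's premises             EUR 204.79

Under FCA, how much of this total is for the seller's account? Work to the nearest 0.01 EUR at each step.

Seller's account: EUR 44294.46

FCA: the seller delivers export-cleared goods to the carrier; the buyer bears costs from that point.
Seller's account: goods 42870.42 + inland to port 1424.04 = 44294.46
Buyer's account: freight 5037.90 + insurance 640.88 + destination terminal 124.62 + brokerage 506.28 + duty 8634.56 + delivery 204.79 = 15149.03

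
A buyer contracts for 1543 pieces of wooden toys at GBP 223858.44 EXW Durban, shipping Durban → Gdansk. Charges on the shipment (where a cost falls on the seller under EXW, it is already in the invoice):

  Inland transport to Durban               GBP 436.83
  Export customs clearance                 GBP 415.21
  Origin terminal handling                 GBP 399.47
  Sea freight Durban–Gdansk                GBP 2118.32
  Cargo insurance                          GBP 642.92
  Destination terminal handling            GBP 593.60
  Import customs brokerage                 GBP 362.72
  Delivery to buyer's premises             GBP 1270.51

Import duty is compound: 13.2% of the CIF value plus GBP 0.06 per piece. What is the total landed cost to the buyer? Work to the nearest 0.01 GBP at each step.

EXW: the seller makes goods available at their premises; the buyer bears all onward costs.
CIF value = EXW price + inland to port + export clearance + origin terminal + freight + insurance = 223858.44 + 436.83 + 415.21 + 399.47 + 2118.32 + 642.92 = 227871.19
Ad valorem component: 227871.19 × 13.2% = 30079.00
Specific component: 1543 × 0.06 = 92.58
Import duty = 30079.00 + 92.58 = 30171.58
Buyer bears: inland to port 436.83 + export clearance 415.21 + origin terminal 399.47 + freight 2118.32 + insurance 642.92 + destination terminal 593.60 + brokerage 362.72 + delivery 1270.51 + duty 30171.58 = 36411.16
Landed cost = invoice 223858.44 + 36411.16 = 260269.60

Total landed cost: GBP 260269.60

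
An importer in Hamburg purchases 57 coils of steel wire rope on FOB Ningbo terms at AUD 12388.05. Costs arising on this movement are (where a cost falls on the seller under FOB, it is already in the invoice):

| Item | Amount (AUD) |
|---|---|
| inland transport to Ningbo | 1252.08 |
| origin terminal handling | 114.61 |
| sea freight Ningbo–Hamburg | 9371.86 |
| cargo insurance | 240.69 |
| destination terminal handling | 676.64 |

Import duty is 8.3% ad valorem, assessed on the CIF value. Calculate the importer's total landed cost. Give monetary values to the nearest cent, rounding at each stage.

FOB: the seller bears costs until goods are on board at the origin port; the buyer bears freight, insurance and all costs thereafter.
Already in the invoice (seller's account under FOB): inland to port, origin terminal — exclude.
CIF value = FOB price + freight + insurance = 12388.05 + 9371.86 + 240.69 = 22000.60
Import duty = 22000.60 × 8.3% = 1826.05
Buyer bears: freight 9371.86 + insurance 240.69 + destination terminal 676.64 + duty 1826.05 = 12115.24
Landed cost = invoice 12388.05 + 12115.24 = 24503.29

Total landed cost: AUD 24503.29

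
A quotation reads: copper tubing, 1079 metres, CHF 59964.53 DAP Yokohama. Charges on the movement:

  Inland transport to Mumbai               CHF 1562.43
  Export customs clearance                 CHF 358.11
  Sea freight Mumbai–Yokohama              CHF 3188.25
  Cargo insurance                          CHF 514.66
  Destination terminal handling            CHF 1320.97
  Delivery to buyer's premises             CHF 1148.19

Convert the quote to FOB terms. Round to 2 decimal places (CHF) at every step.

FOB price: CHF 53792.46

Not relevant to the conversion: export clearance, inland to port — on the seller under both DAP and FOB; already in the DAP price and stays in the FOB price.
From DAP to FOB, the seller no longer bears: freight, insurance, destination terminal, delivery.
FOB price = 59964.53 − 3188.25 − 514.66 − 1320.97 − 1148.19 = 53792.46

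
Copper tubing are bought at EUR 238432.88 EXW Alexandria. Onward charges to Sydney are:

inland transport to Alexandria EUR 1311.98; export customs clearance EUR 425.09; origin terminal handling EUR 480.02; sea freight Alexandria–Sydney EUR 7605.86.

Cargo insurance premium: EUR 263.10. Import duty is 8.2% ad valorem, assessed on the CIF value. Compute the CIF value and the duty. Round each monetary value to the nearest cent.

CIF value: EUR 248518.93; import duty: EUR 20378.55

CIF = EXW price + pre-shipment costs + freight + insurance
CIF = 238432.88 + 1311.98 + 425.09 + 480.02 + 7605.86 + 263.10 = 248518.93
Import duty = 248518.93 × 8.2% = 20378.55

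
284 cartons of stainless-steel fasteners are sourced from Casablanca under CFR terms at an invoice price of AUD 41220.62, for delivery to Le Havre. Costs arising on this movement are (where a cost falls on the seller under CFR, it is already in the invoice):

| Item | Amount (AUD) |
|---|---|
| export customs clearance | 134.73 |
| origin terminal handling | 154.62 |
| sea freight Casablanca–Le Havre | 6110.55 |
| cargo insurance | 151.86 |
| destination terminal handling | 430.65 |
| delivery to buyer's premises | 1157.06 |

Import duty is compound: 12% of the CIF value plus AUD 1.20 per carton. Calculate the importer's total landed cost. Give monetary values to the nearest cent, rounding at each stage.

Total landed cost: AUD 48265.69

CFR: the seller pays costs through ocean freight to the destination port, but not insurance.
Already in the invoice (seller's account under CFR): export clearance, origin terminal, freight — exclude.
CIF value = CFR price + insurance = 41220.62 + 151.86 = 41372.48
Ad valorem component: 41372.48 × 12% = 4964.70
Specific component: 284 × 1.20 = 340.80
Import duty = 4964.70 + 340.80 = 5305.50
Buyer bears: insurance 151.86 + destination terminal 430.65 + delivery 1157.06 + duty 5305.50 = 7045.07
Landed cost = invoice 41220.62 + 7045.07 = 48265.69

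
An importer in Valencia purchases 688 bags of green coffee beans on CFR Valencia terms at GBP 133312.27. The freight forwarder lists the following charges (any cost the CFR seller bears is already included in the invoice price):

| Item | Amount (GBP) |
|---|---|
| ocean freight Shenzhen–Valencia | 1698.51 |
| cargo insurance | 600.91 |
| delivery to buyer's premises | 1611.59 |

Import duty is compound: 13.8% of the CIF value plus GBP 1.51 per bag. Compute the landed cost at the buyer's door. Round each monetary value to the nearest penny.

Total landed cost: GBP 155043.67

CFR: the seller pays costs through ocean freight to the destination port, but not insurance.
Already in the invoice (seller's account under CFR): freight — exclude.
CIF value = CFR price + insurance = 133312.27 + 600.91 = 133913.18
Ad valorem component: 133913.18 × 13.8% = 18480.02
Specific component: 688 × 1.51 = 1038.88
Import duty = 18480.02 + 1038.88 = 19518.90
Buyer bears: insurance 600.91 + delivery 1611.59 + duty 19518.90 = 21731.40
Landed cost = invoice 133312.27 + 21731.40 = 155043.67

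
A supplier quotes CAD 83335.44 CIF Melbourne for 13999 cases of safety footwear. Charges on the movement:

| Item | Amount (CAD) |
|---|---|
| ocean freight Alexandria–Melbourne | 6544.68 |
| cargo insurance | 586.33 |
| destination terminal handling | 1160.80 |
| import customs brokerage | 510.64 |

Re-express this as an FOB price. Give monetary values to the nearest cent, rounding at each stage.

FOB price: CAD 76204.43

Not relevant to the conversion: brokerage, destination terminal — on the buyer under both terms; not part of either seller's price.
From CIF to FOB, the seller no longer bears: freight, insurance.
FOB price = 83335.44 − 6544.68 − 586.33 = 76204.43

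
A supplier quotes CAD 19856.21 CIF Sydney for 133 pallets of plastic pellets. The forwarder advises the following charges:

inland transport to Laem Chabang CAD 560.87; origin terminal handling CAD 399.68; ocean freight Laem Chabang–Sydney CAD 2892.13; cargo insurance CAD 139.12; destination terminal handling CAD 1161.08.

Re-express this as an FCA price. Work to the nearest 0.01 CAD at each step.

FCA price: CAD 16425.28

Not relevant to the conversion: inland to port — on the seller under both CIF and FCA; already in the CIF price and stays in the FCA price. destination terminal — on the buyer under both terms; not part of either seller's price.
From CIF to FCA, the seller no longer bears: origin terminal, freight, insurance.
FCA price = 19856.21 − 399.68 − 2892.13 − 139.12 = 16425.28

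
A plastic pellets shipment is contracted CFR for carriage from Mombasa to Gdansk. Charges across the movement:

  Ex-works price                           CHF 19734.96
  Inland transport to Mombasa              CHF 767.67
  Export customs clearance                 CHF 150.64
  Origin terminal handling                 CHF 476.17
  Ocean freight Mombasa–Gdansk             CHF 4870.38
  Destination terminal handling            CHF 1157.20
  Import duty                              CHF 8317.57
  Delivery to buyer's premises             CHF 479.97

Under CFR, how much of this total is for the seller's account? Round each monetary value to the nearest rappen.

CFR: the seller pays costs through ocean freight to the destination port, but not insurance.
Seller's account: goods 19734.96 + inland to port 767.67 + export clearance 150.64 + origin terminal 476.17 + freight 4870.38 = 25999.82
Buyer's account: destination terminal 1157.20 + duty 8317.57 + delivery 479.97 = 9954.74

Seller's account: CHF 25999.82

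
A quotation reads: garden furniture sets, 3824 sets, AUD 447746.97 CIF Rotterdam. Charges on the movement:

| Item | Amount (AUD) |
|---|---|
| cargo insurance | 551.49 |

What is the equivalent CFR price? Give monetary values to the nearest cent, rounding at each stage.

From CIF to CFR, the seller no longer bears: insurance.
CFR price = 447746.97 − 551.49 = 447195.48

CFR price: AUD 447195.48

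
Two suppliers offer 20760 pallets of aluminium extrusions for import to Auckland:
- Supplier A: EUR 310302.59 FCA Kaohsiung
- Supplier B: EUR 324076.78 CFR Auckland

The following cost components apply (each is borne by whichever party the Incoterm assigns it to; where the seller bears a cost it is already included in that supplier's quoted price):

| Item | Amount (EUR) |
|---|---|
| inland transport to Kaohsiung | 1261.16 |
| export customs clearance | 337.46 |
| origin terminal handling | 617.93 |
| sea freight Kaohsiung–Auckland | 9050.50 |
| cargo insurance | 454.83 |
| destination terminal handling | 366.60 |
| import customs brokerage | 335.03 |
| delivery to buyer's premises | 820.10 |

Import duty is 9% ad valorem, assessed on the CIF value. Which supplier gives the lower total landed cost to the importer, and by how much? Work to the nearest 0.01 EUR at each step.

Supplier A (FCA):
CIF value = FCA price + origin terminal + freight + insurance = 310302.59 + 617.93 + 9050.50 + 454.83 = 320425.85
Import duty = 320425.85 × 9% = 28838.33
Buyer bears (A): 617.93 + 9050.50 + 454.83 + 366.60 + 335.03 + 820.10 = 11644.99
Landed cost (A) = invoice 310302.59 + 11644.99 + duty 28838.33 = 350785.91
Supplier B (CFR):
CIF value = CFR price + insurance = 324076.78 + 454.83 = 324531.61
Import duty = 324531.61 × 9% = 29207.84
Buyer bears (B): 454.83 + 366.60 + 335.03 + 820.10 = 1976.56
Landed cost (B) = invoice 324076.78 + 1976.56 + duty 29207.84 = 355261.18
Difference = |350785.91 − 355261.18| = 4475.27

Supplier A is cheaper by EUR 4475.27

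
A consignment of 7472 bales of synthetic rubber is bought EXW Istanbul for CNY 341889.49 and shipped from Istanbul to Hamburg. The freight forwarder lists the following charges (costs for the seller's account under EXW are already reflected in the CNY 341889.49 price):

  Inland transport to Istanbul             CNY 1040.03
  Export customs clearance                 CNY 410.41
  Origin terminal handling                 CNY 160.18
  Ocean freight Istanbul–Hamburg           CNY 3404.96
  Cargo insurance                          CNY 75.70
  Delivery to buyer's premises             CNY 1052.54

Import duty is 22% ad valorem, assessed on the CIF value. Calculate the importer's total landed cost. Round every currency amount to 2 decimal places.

EXW: the seller makes goods available at their premises; the buyer bears all onward costs.
CIF value = EXW price + inland to port + export clearance + origin terminal + freight + insurance = 341889.49 + 1040.03 + 410.41 + 160.18 + 3404.96 + 75.70 = 346980.77
Import duty = 346980.77 × 22% = 76335.77
Buyer bears: inland to port 1040.03 + export clearance 410.41 + origin terminal 160.18 + freight 3404.96 + insurance 75.70 + delivery 1052.54 + duty 76335.77 = 82479.59
Landed cost = invoice 341889.49 + 82479.59 = 424369.08

Total landed cost: CNY 424369.08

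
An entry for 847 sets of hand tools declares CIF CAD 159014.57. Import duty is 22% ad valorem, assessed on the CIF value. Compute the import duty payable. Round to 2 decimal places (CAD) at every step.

Import duty: CAD 34983.21

Import duty = 159014.57 × 22% = 34983.21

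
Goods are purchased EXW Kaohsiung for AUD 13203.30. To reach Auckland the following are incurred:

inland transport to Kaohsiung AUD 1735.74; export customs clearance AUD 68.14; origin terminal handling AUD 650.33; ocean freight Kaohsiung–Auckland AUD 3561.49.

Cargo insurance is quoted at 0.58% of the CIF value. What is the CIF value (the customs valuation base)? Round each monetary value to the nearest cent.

CIF value: AUD 19331.12

Let C be the CIF value. C = EXW price + pre-shipment costs + freight + 0.58% × C
C − 0.58% × C = 13203.30 + 1735.74 + 68.14 + 650.33 + 3561.49
0.9942 × C = 19219.00
C = 19219.00 / 0.9942 = 19331.12
Insurance premium = 0.58% × 19331.12 = 112.12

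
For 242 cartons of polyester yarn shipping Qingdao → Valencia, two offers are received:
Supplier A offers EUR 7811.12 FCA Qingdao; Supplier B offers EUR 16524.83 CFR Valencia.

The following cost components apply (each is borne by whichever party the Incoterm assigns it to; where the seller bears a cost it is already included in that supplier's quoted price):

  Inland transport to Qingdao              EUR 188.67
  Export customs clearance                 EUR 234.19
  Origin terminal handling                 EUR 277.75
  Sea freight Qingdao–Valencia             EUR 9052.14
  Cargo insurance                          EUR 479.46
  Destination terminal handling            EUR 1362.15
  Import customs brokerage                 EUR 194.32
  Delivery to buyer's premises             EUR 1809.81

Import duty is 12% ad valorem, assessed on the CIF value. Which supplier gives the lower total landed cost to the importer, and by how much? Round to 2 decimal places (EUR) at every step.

Supplier A (FCA):
CIF value = FCA price + origin terminal + freight + insurance = 7811.12 + 277.75 + 9052.14 + 479.46 = 17620.47
Import duty = 17620.47 × 12% = 2114.46
Buyer bears (A): 277.75 + 9052.14 + 479.46 + 1362.15 + 194.32 + 1809.81 = 13175.63
Landed cost (A) = invoice 7811.12 + 13175.63 + duty 2114.46 = 23101.21
Supplier B (CFR):
CIF value = CFR price + insurance = 16524.83 + 479.46 = 17004.29
Import duty = 17004.29 × 12% = 2040.51
Buyer bears (B): 479.46 + 1362.15 + 194.32 + 1809.81 = 3845.74
Landed cost (B) = invoice 16524.83 + 3845.74 + duty 2040.51 = 22411.08
Difference = |23101.21 − 22411.08| = 690.13

Supplier B is cheaper by EUR 690.13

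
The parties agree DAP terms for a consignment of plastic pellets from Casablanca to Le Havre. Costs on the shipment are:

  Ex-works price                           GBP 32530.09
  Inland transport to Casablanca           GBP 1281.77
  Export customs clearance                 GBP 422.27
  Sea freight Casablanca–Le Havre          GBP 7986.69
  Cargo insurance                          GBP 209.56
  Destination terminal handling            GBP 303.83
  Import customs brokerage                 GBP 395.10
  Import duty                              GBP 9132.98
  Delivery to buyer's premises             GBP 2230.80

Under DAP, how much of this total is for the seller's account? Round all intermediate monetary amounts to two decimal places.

Seller's account: GBP 44965.01

DAP: the seller bears all costs to the named destination except import duty and clearance.
Seller's account: goods 32530.09 + inland to port 1281.77 + export clearance 422.27 + freight 7986.69 + insurance 209.56 + destination terminal 303.83 + delivery 2230.80 = 44965.01
Buyer's account: brokerage 395.10 + duty 9132.98 = 9528.08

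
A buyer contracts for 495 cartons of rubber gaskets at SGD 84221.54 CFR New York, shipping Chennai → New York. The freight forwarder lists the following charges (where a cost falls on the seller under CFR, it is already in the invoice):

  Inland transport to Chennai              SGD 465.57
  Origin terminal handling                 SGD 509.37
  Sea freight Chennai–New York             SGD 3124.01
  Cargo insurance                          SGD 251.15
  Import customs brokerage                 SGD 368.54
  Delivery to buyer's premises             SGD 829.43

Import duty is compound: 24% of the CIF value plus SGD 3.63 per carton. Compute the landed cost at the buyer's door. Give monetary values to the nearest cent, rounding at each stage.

CFR: the seller pays costs through ocean freight to the destination port, but not insurance.
Already in the invoice (seller's account under CFR): inland to port, origin terminal, freight — exclude.
CIF value = CFR price + insurance = 84221.54 + 251.15 = 84472.69
Ad valorem component: 84472.69 × 24% = 20273.45
Specific component: 495 × 3.63 = 1796.85
Import duty = 20273.45 + 1796.85 = 22070.30
Buyer bears: insurance 251.15 + brokerage 368.54 + delivery 829.43 + duty 22070.30 = 23519.42
Landed cost = invoice 84221.54 + 23519.42 = 107740.96

Total landed cost: SGD 107740.96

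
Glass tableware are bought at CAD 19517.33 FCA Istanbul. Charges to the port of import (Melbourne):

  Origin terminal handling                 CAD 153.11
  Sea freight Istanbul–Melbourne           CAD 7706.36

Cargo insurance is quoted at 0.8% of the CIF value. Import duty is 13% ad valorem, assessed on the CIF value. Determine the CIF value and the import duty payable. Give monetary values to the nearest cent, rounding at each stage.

CIF value: CAD 27597.58; import duty: CAD 3587.69

Let C be the CIF value. C = FCA price + pre-shipment costs + freight + 0.8% × C
C − 0.8% × C = 19517.33 + 153.11 + 7706.36
0.992 × C = 27376.80
C = 27376.80 / 0.992 = 27597.58
Insurance premium = 0.8% × 27597.58 = 220.78
Import duty = 27597.58 × 13% = 3587.69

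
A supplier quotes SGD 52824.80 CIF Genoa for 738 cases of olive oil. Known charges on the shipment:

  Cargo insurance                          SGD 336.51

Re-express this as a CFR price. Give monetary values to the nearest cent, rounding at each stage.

From CIF to CFR, the seller no longer bears: insurance.
CFR price = 52824.80 − 336.51 = 52488.29

CFR price: SGD 52488.29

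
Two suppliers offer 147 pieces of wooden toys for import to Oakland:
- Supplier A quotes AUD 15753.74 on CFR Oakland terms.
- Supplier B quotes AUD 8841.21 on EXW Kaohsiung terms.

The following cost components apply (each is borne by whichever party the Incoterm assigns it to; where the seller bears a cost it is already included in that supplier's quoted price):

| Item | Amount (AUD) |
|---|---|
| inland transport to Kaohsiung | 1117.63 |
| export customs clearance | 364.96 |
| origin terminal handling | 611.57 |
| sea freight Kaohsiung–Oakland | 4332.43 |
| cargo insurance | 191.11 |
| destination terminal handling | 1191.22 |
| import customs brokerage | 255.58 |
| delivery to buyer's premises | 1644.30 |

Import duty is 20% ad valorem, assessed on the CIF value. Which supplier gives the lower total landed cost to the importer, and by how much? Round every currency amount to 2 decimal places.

Supplier B is cheaper by AUD 583.13

Supplier A (CFR):
CIF value = CFR price + insurance = 15753.74 + 191.11 = 15944.85
Import duty = 15944.85 × 20% = 3188.97
Buyer bears (A): 191.11 + 1191.22 + 255.58 + 1644.30 = 3282.21
Landed cost (A) = invoice 15753.74 + 3282.21 + duty 3188.97 = 22224.92
Supplier B (EXW):
CIF value = EXW price + inland to port + export clearance + origin terminal + freight + insurance = 8841.21 + 1117.63 + 364.96 + 611.57 + 4332.43 + 191.11 = 15458.91
Import duty = 15458.91 × 20% = 3091.78
Buyer bears (B): 1117.63 + 364.96 + 611.57 + 4332.43 + 191.11 + 1191.22 + 255.58 + 1644.30 = 9708.80
Landed cost (B) = invoice 8841.21 + 9708.80 + duty 3091.78 = 21641.79
Difference = |22224.92 − 21641.79| = 583.13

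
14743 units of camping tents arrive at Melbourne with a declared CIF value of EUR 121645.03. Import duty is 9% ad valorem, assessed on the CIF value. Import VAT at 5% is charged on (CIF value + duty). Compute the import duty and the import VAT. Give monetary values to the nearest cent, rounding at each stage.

Import duty: EUR 10948.05; import VAT: EUR 6629.65

Import duty = 121645.03 × 9% = 10948.05
VAT base = CIF + duty = 121645.03 + 10948.05 = 132593.08
Import VAT = 132593.08 × 5% = 6629.65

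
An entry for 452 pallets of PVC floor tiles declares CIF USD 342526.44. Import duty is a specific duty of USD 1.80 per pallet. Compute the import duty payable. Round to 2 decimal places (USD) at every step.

Import duty: USD 813.60

Import duty = 452 × 1.80 = 813.60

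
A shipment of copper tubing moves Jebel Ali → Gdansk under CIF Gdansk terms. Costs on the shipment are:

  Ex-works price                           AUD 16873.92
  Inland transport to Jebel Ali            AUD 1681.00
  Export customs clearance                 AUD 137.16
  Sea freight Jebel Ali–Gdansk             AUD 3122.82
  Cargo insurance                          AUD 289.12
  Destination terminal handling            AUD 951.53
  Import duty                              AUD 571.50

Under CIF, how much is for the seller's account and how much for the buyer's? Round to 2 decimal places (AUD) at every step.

Seller: AUD 22104.02; buyer: AUD 1523.03

CIF: the seller pays costs through ocean freight and marine insurance to the destination port.
Seller's account: goods 16873.92 + inland to port 1681.00 + export clearance 137.16 + freight 3122.82 + insurance 289.12 = 22104.02
Buyer's account: destination terminal 951.53 + duty 571.50 = 1523.03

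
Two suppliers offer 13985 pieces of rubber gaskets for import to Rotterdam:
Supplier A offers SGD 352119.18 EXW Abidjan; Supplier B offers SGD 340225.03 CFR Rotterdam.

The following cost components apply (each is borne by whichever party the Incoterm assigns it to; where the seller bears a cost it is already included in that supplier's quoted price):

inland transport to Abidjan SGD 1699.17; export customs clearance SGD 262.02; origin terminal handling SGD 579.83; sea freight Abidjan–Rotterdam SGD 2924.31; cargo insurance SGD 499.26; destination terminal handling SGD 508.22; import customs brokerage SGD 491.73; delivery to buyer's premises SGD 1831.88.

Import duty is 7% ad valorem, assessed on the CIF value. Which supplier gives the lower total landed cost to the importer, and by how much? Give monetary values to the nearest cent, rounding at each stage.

Supplier A (EXW):
CIF value = EXW price + inland to port + export clearance + origin terminal + freight + insurance = 352119.18 + 1699.17 + 262.02 + 579.83 + 2924.31 + 499.26 = 358083.77
Import duty = 358083.77 × 7% = 25065.86
Buyer bears (A): 1699.17 + 262.02 + 579.83 + 2924.31 + 499.26 + 508.22 + 491.73 + 1831.88 = 8796.42
Landed cost (A) = invoice 352119.18 + 8796.42 + duty 25065.86 = 385981.46
Supplier B (CFR):
CIF value = CFR price + insurance = 340225.03 + 499.26 = 340724.29
Import duty = 340724.29 × 7% = 23850.70
Buyer bears (B): 499.26 + 508.22 + 491.73 + 1831.88 = 3331.09
Landed cost (B) = invoice 340225.03 + 3331.09 + duty 23850.70 = 367406.82
Difference = |385981.46 − 367406.82| = 18574.64

Supplier B is cheaper by SGD 18574.64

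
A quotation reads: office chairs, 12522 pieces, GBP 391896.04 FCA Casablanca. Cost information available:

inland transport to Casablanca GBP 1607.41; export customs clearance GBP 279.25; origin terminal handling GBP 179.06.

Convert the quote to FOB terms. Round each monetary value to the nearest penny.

Not relevant to the conversion: inland to port, export clearance — on the seller under both FCA and FOB; already in the FCA price and stays in the FOB price.
From FCA to FOB, the seller additionally bears: origin terminal.
FOB price = 391896.04 + 179.06 = 392075.10

FOB price: GBP 392075.10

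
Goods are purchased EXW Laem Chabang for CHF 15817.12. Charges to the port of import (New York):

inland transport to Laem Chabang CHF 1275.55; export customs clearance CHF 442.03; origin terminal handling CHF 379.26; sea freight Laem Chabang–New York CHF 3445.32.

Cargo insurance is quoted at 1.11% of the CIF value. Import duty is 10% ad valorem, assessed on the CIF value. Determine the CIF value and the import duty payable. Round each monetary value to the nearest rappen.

CIF value: CHF 21599.03; import duty: CHF 2159.90

Let C be the CIF value. C = EXW price + pre-shipment costs + freight + 1.11% × C
C − 1.11% × C = 15817.12 + 1275.55 + 442.03 + 379.26 + 3445.32
0.9889 × C = 21359.28
C = 21359.28 / 0.9889 = 21599.03
Insurance premium = 1.11% × 21599.03 = 239.75
Import duty = 21599.03 × 10% = 2159.90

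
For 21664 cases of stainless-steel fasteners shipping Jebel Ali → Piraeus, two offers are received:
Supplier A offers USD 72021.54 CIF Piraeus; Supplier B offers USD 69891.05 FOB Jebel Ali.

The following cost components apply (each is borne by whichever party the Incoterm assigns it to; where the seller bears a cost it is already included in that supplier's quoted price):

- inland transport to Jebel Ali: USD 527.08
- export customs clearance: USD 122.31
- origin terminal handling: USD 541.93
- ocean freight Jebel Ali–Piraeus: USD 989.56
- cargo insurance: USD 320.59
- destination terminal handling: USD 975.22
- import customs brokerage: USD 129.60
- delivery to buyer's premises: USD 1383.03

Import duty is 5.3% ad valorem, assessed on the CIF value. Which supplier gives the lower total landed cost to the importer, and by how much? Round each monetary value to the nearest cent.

Supplier B is cheaper by USD 863.82

Supplier A (CIF):
The CIF price already equals the CIF value: 72021.54
Import duty = 72021.54 × 5.3% = 3817.14
Buyer bears (A): 975.22 + 129.60 + 1383.03 = 2487.85
Landed cost (A) = invoice 72021.54 + 2487.85 + duty 3817.14 = 78326.53
Supplier B (FOB):
CIF value = FOB price + freight + insurance = 69891.05 + 989.56 + 320.59 = 71201.20
Import duty = 71201.20 × 5.3% = 3773.66
Buyer bears (B): 989.56 + 320.59 + 975.22 + 129.60 + 1383.03 = 3798.00
Landed cost (B) = invoice 69891.05 + 3798.00 + duty 3773.66 = 77462.71
Difference = |78326.53 − 77462.71| = 863.82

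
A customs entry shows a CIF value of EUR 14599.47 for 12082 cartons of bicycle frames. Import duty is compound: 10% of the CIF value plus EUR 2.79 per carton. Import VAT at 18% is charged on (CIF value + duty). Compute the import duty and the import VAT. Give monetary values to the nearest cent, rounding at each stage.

Import duty: EUR 35168.73; import VAT: EUR 8958.28

Ad valorem component: 14599.47 × 10% = 1459.95
Specific component: 12082 × 2.79 = 33708.78
Import duty = 1459.95 + 33708.78 = 35168.73
VAT base = CIF + duty = 14599.47 + 35168.73 = 49768.20
Import VAT = 49768.20 × 18% = 8958.28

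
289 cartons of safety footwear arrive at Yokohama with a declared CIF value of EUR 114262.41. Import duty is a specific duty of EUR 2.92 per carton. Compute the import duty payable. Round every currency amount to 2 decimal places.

Import duty = 289 × 2.92 = 843.88

Import duty: EUR 843.88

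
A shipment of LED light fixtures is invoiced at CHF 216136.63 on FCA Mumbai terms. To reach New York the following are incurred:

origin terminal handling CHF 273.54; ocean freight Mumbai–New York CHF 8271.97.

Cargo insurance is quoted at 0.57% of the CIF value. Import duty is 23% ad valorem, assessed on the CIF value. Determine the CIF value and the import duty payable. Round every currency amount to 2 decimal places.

Let C be the CIF value. C = FCA price + pre-shipment costs + freight + 0.57% × C
C − 0.57% × C = 216136.63 + 273.54 + 8271.97
0.9943 × C = 224682.14
C = 224682.14 / 0.9943 = 225970.17
Insurance premium = 0.57% × 225970.17 = 1288.03
Import duty = 225970.17 × 23% = 51973.14

CIF value: CHF 225970.17; import duty: CHF 51973.14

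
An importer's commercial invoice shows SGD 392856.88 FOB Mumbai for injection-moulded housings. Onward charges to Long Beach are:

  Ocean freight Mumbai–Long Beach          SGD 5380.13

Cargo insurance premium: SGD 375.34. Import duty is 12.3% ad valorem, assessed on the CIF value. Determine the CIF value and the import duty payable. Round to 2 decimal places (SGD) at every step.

CIF value: SGD 398612.35; import duty: SGD 49029.32

CIF = FOB price + freight + insurance
CIF = 392856.88 + 5380.13 + 375.34 = 398612.35
Import duty = 398612.35 × 12.3% = 49029.32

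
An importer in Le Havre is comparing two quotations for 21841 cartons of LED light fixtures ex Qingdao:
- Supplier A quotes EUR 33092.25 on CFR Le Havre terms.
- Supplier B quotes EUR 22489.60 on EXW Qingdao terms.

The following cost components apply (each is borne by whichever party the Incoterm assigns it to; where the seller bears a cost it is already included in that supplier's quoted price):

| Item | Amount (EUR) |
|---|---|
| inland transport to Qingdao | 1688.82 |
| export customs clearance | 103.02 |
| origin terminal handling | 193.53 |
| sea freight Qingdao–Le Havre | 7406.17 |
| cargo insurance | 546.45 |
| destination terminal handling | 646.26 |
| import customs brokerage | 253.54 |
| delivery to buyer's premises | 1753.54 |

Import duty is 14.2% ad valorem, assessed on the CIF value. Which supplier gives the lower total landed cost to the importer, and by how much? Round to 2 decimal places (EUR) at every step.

Supplier A (CFR):
CIF value = CFR price + insurance = 33092.25 + 546.45 = 33638.70
Import duty = 33638.70 × 14.2% = 4776.70
Buyer bears (A): 546.45 + 646.26 + 253.54 + 1753.54 = 3199.79
Landed cost (A) = invoice 33092.25 + 3199.79 + duty 4776.70 = 41068.74
Supplier B (EXW):
CIF value = EXW price + inland to port + export clearance + origin terminal + freight + insurance = 22489.60 + 1688.82 + 103.02 + 193.53 + 7406.17 + 546.45 = 32427.59
Import duty = 32427.59 × 14.2% = 4604.72
Buyer bears (B): 1688.82 + 103.02 + 193.53 + 7406.17 + 546.45 + 646.26 + 253.54 + 1753.54 = 12591.33
Landed cost (B) = invoice 22489.60 + 12591.33 + duty 4604.72 = 39685.65
Difference = |41068.74 − 39685.65| = 1383.09

Supplier B is cheaper by EUR 1383.09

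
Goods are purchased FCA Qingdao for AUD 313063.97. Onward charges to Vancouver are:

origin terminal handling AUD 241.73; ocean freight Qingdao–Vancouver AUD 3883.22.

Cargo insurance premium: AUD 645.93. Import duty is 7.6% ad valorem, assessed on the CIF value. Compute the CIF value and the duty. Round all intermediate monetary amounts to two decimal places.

CIF value: AUD 317834.85; import duty: AUD 24155.45

CIF = FCA price + pre-shipment costs + freight + insurance
CIF = 313063.97 + 241.73 + 3883.22 + 645.93 = 317834.85
Import duty = 317834.85 × 7.6% = 24155.45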